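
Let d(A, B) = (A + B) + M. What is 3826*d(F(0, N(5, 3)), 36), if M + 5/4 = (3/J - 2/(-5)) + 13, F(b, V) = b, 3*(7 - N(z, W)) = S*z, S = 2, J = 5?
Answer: 373035/2 ≈ 1.8652e+5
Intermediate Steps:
N(z, W) = 7 - 2*z/3
M = 51/4 (M = -5/4 + ((3/5 - 2/(-5)) + 13) = -5/4 + ((3*(⅕) - 2*(-⅕)) + 13) = -5/4 + ((⅗ + ⅖) + 13) = -5/4 + (1 + 13) = -5/4 + 14 = 51/4 ≈ 12.750)
d(A, B) = 51/4 + A + B (d(A, B) = (A + B) + 51/4 = 51/4 + A + B)
3826*d(F(0, N(5, 3)), 36) = 3826*(51/4 + 0 + 36) = 3826*(195/4) = 373035/2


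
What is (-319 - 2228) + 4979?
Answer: 2432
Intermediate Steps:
(-319 - 2228) + 4979 = -2547 + 4979 = 2432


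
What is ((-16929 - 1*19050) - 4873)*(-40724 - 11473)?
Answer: 2132351844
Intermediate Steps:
((-16929 - 1*19050) - 4873)*(-40724 - 11473) = ((-16929 - 19050) - 4873)*(-52197) = (-35979 - 4873)*(-52197) = -40852*(-52197) = 2132351844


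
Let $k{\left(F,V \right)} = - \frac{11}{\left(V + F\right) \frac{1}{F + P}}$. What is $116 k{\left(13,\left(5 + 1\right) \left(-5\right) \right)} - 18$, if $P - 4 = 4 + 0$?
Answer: $\frac{26490}{17} \approx 1558.2$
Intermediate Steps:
$P = 8$ ($P = 4 + \left(4 + 0\right) = 4 + 4 = 8$)
$k{\left(F,V \right)} = - \frac{11 \left(8 + F\right)}{F + V}$ ($k{\left(F,V \right)} = - \frac{11}{\left(V + F\right) \frac{1}{F + 8}} = - \frac{11}{\left(F + V\right) \frac{1}{8 + F}} = - \frac{11}{\frac{1}{8 + F} \left(F + V\right)} = - 11 \frac{8 + F}{F + V} = - \frac{11 \left(8 + F\right)}{F + V}$)
$116 k{\left(13,\left(5 + 1\right) \left(-5\right) \right)} - 18 = 116 \frac{11 \left(-8 - 13\right)}{13 + \left(5 + 1\right) \left(-5\right)} - 18 = 116 \frac{11 \left(-8 - 13\right)}{13 + 6 \left(-5\right)} - 18 = 116 \cdot 11 \frac{1}{13 - 30} \left(-21\right) - 18 = 116 \cdot 11 \frac{1}{-17} \left(-21\right) - 18 = 116 \cdot 11 \left(- \frac{1}{17}\right) \left(-21\right) - 18 = 116 \cdot \frac{231}{17} - 18 = \frac{26796}{17} - 18 = \frac{26490}{17}$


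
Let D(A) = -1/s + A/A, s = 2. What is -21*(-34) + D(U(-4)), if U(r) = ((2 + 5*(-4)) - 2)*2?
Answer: 1429/2 ≈ 714.50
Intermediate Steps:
U(r) = -40 (U(r) = ((2 - 20) - 2)*2 = (-18 - 2)*2 = -20*2 = -40)
D(A) = ½ (D(A) = -1/2 + A/A = -1*½ + 1 = -½ + 1 = ½)
-21*(-34) + D(U(-4)) = -21*(-34) + ½ = 714 + ½ = 1429/2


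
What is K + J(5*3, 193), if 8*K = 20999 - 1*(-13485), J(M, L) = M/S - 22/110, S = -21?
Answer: 301671/70 ≈ 4309.6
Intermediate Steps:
J(M, L) = -1/5 - M/21 (J(M, L) = M/(-21) - 22/110 = M*(-1/21) - 22*1/110 = -M/21 - 1/5 = -1/5 - M/21)
K = 8621/2 (K = (20999 - 1*(-13485))/8 = (20999 + 13485)/8 = (1/8)*34484 = 8621/2 ≈ 4310.5)
K + J(5*3, 193) = 8621/2 + (-1/5 - 5*3/21) = 8621/2 + (-1/5 - 1/21*15) = 8621/2 + (-1/5 - 5/7) = 8621/2 - 32/35 = 301671/70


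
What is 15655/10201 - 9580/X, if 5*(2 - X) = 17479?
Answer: 7545595/1764369 ≈ 4.2767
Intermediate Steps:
X = -17469/5 (X = 2 - ⅕*17479 = 2 - 17479/5 = -17469/5 ≈ -3493.8)
15655/10201 - 9580/X = 15655/10201 - 9580/(-17469/5) = 15655*(1/10201) - 9580*(-5/17469) = 155/101 + 47900/17469 = 7545595/1764369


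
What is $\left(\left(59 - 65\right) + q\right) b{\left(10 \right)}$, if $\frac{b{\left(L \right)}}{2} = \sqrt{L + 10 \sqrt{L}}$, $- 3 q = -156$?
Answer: $92 \sqrt{10 + 10 \sqrt{10}} \approx 593.54$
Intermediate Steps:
$q = 52$ ($q = \left(- \frac{1}{3}\right) \left(-156\right) = 52$)
$b{\left(L \right)} = 2 \sqrt{L + 10 \sqrt{L}}$
$\left(\left(59 - 65\right) + q\right) b{\left(10 \right)} = \left(\left(59 - 65\right) + 52\right) 2 \sqrt{10 + 10 \sqrt{10}} = \left(-6 + 52\right) 2 \sqrt{10 + 10 \sqrt{10}} = 46 \cdot 2 \sqrt{10 + 10 \sqrt{10}} = 92 \sqrt{10 + 10 \sqrt{10}}$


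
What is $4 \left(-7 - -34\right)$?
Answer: $108$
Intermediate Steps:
$4 \left(-7 - -34\right) = 4 \left(-7 + 34\right) = 4 \cdot 27 = 108$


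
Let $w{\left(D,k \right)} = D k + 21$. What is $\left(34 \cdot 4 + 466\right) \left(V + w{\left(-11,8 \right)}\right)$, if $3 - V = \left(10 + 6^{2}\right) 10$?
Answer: $-315448$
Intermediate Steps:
$w{\left(D,k \right)} = 21 + D k$
$V = -457$ ($V = 3 - \left(10 + 6^{2}\right) 10 = 3 - \left(10 + 36\right) 10 = 3 - 46 \cdot 10 = 3 - 460 = -457$)
$\left(34 \cdot 4 + 466\right) \left(V + w{\left(-11,8 \right)}\right) = \left(34 \cdot 4 + 466\right) \left(-457 + \left(21 - 88\right)\right) = \left(136 + 466\right) \left(-457 + \left(21 - 88\right)\right) = 602 \left(-457 - 67\right) = 602 \left(-524\right) = -315448$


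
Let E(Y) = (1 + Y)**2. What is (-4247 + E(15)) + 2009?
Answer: -1982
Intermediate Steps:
(-4247 + E(15)) + 2009 = (-4247 + (1 + 15)**2) + 2009 = (-4247 + 16**2) + 2009 = (-4247 + 256) + 2009 = -3991 + 2009 = -1982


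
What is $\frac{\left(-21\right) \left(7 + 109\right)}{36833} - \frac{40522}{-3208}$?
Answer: $\frac{742366069}{59080132} \approx 12.565$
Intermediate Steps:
$\frac{\left(-21\right) \left(7 + 109\right)}{36833} - \frac{40522}{-3208} = \left(-21\right) 116 \cdot \frac{1}{36833} - - \frac{20261}{1604} = \left(-2436\right) \frac{1}{36833} + \frac{20261}{1604} = - \frac{2436}{36833} + \frac{20261}{1604} = \frac{742366069}{59080132}$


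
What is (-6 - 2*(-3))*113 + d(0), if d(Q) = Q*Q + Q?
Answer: 0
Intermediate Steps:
d(Q) = Q + Q**2 (d(Q) = Q**2 + Q = Q + Q**2)
(-6 - 2*(-3))*113 + d(0) = (-6 - 2*(-3))*113 + 0*(1 + 0) = (-6 + 6)*113 + 0*1 = 0*113 + 0 = 0 + 0 = 0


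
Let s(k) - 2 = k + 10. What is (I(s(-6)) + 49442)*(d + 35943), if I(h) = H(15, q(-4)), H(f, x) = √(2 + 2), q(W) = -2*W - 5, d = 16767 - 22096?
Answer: 1513678616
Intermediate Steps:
d = -5329
q(W) = -5 - 2*W
H(f, x) = 2 (H(f, x) = √4 = 2)
s(k) = 12 + k (s(k) = 2 + (k + 10) = 2 + (10 + k) = 12 + k)
I(h) = 2
(I(s(-6)) + 49442)*(d + 35943) = (2 + 49442)*(-5329 + 35943) = 49444*30614 = 1513678616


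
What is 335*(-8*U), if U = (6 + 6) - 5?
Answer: -18760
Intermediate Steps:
U = 7 (U = 12 - 5 = 7)
335*(-8*U) = 335*(-8*7) = 335*(-56) = -18760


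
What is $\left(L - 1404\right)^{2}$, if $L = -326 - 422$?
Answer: $4631104$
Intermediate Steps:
$L = -748$ ($L = -326 - 422 = -748$)
$\left(L - 1404\right)^{2} = \left(-748 - 1404\right)^{2} = \left(-2152\right)^{2} = 4631104$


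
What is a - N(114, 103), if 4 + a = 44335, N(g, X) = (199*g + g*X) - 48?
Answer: 9951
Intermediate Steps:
N(g, X) = -48 + 199*g + X*g (N(g, X) = (199*g + X*g) - 48 = -48 + 199*g + X*g)
a = 44331 (a = -4 + 44335 = 44331)
a - N(114, 103) = 44331 - (-48 + 199*114 + 103*114) = 44331 - (-48 + 22686 + 11742) = 44331 - 1*34380 = 44331 - 34380 = 9951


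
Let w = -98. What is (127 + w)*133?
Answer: 3857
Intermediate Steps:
(127 + w)*133 = (127 - 98)*133 = 29*133 = 3857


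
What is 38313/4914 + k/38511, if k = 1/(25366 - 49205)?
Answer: 1302732431269/167087598678 ≈ 7.7967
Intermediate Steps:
k = -1/23839 (k = 1/(-23839) = -1/23839 ≈ -4.1948e-5)
38313/4914 + k/38511 = 38313/4914 - 1/23839/38511 = 38313*(1/4914) - 1/23839*1/38511 = 1419/182 - 1/918063729 = 1302732431269/167087598678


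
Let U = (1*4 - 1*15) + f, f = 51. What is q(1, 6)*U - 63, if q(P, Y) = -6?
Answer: -303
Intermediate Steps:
U = 40 (U = (1*4 - 1*15) + 51 = (4 - 15) + 51 = -11 + 51 = 40)
q(1, 6)*U - 63 = -6*40 - 63 = -240 - 63 = -303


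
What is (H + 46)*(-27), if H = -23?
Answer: -621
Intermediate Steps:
(H + 46)*(-27) = (-23 + 46)*(-27) = 23*(-27) = -621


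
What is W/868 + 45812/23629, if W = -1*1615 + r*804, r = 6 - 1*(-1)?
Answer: 134587993/20509972 ≈ 6.5621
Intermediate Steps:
r = 7 (r = 6 + 1 = 7)
W = 4013 (W = -1*1615 + 7*804 = -1615 + 5628 = 4013)
W/868 + 45812/23629 = 4013/868 + 45812/23629 = 134587993/20509972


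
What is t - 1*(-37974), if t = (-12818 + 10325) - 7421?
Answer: 28060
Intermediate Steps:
t = -9914 (t = -2493 - 7421 = -9914)
t - 1*(-37974) = -9914 - 1*(-37974) = -9914 + 37974 = 28060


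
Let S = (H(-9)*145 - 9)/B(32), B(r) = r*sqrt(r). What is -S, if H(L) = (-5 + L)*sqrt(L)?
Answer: sqrt(2)*(9 + 6090*I)/256 ≈ 0.049718 + 33.643*I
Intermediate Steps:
B(r) = r**(3/2)
H(L) = sqrt(L)*(-5 + L)
S = sqrt(2)*(-9 - 6090*I)/256 (S = ((sqrt(-9)*(-5 - 9))*145 - 9)/(32**(3/2)) = (((3*I)*(-14))*145 - 9)/((128*sqrt(2))) = (-42*I*145 - 9)*(sqrt(2)/256) = (-6090*I - 9)*(sqrt(2)/256) = (-9 - 6090*I)*(sqrt(2)/256) = sqrt(2)*(-9 - 6090*I)/256 ≈ -0.049718 - 33.643*I)
-S = -sqrt(2)*(-9 - 6090*I)/256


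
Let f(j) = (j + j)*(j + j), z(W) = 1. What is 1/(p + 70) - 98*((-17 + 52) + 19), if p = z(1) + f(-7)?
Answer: -1412963/267 ≈ -5292.0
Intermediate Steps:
f(j) = 4*j² (f(j) = (2*j)*(2*j) = 4*j²)
p = 197 (p = 1 + 4*(-7)² = 1 + 4*49 = 1 + 196 = 197)
1/(p + 70) - 98*((-17 + 52) + 19) = 1/(197 + 70) - 98*((-17 + 52) + 19) = 1/267 - 98*(35 + 19) = 1/267 - 98*54 = 1/267 - 5292 = -1412963/267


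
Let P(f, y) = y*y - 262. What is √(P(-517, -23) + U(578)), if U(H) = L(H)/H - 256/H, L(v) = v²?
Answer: √244077/17 ≈ 29.061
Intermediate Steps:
P(f, y) = -262 + y² (P(f, y) = y² - 262 = -262 + y²)
U(H) = H - 256/H (U(H) = H²/H - 256/H = H - 256/H)
√(P(-517, -23) + U(578)) = √((-262 + (-23)²) + (578 - 256/578)) = √((-262 + 529) + (578 - 256*1/578)) = √(267 + (578 - 128/289)) = √(267 + 166914/289) = √(244077/289) = √244077/17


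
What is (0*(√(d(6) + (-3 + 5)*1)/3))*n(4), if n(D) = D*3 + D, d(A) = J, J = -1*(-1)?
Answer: 0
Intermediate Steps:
J = 1
d(A) = 1
n(D) = 4*D (n(D) = 3*D + D = 4*D)
(0*(√(d(6) + (-3 + 5)*1)/3))*n(4) = (0*(√(1 + (-3 + 5)*1)/3))*(4*4) = (0*(√(1 + 2*1)*(⅓)))*16 = (0*(√(1 + 2)*(⅓)))*16 = (0*(√3*(⅓)))*16 = (0*(√3/3))*16 = 0*16 = 0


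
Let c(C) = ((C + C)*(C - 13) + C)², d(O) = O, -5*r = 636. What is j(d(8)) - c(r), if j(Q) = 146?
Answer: -789417942814/625 ≈ -1.2631e+9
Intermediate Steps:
r = -636/5 (r = -⅕*636 = -636/5 ≈ -127.20)
c(C) = (C + 2*C*(-13 + C))² (c(C) = ((2*C)*(-13 + C) + C)² = (2*C*(-13 + C) + C)² = (C + 2*C*(-13 + C))²)
j(d(8)) - c(r) = 146 - (-636/5)²*(-25 + 2*(-636/5))² = 146 - 404496*(-25 - 1272/5)²/25 = 146 - 404496*(-1397/5)²/25 = 146 - 404496*1951609/(25*25) = 146 - 1*789418034064/625 = 146 - 789418034064/625 = -789417942814/625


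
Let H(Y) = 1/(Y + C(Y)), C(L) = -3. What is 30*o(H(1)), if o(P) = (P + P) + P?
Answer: -45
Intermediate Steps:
H(Y) = 1/(-3 + Y) (H(Y) = 1/(Y - 3) = 1/(-3 + Y))
o(P) = 3*P (o(P) = 2*P + P = 3*P)
30*o(H(1)) = 30*(3/(-3 + 1)) = 30*(3/(-2)) = 30*(3*(-½)) = 30*(-3/2) = -45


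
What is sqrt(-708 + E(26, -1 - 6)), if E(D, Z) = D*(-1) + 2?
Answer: 2*I*sqrt(183) ≈ 27.056*I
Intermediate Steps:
E(D, Z) = 2 - D (E(D, Z) = -D + 2 = 2 - D)
sqrt(-708 + E(26, -1 - 6)) = sqrt(-708 + (2 - 1*26)) = sqrt(-708 + (2 - 26)) = sqrt(-708 - 24) = sqrt(-732) = 2*I*sqrt(183)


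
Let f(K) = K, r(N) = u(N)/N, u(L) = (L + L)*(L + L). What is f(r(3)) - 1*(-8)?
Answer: 20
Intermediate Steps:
u(L) = 4*L² (u(L) = (2*L)*(2*L) = 4*L²)
r(N) = 4*N (r(N) = (4*N²)/N = 4*N)
f(r(3)) - 1*(-8) = 4*3 - 1*(-8) = 12 + 8 = 20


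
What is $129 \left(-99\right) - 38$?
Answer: $-12809$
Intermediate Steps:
$129 \left(-99\right) - 38 = -12771 - 38 = -12809$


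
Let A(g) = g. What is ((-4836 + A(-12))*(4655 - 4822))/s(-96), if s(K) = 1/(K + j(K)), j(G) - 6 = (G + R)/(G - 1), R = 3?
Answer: -6992653392/97 ≈ -7.2089e+7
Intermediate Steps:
j(G) = 6 + (3 + G)/(-1 + G) (j(G) = 6 + (G + 3)/(G - 1) = 6 + (3 + G)/(-1 + G))
s(K) = 1/(K + (-3 + 7*K)/(-1 + K))
((-4836 + A(-12))*(4655 - 4822))/s(-96) = ((-4836 - 12)*(4655 - 4822))/(((-1 - 96)/(-3 + (-96)² + 6*(-96)))) = (-4848*(-167))/((-97/(-3 + 9216 - 576))) = 809616/((-97/8637)) = 809616/(((1/8637)*(-97))) = 809616/(-97/8637) = 809616*(-8637/97) = -6992653392/97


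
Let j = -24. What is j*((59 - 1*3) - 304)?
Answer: 5952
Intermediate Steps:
j*((59 - 1*3) - 304) = -24*((59 - 1*3) - 304) = -24*((59 - 3) - 304) = -24*(56 - 304) = -24*(-248) = 5952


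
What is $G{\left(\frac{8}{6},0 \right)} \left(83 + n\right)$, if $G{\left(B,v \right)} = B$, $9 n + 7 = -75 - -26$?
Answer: $\frac{2764}{27} \approx 102.37$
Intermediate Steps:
$n = - \frac{56}{9}$ ($n = - \frac{7}{9} + \frac{-75 - -26}{9} = - \frac{7}{9} + \frac{-75 + 26}{9} = - \frac{7}{9} + \frac{1}{9} \left(-49\right) = - \frac{7}{9} - \frac{49}{9} = - \frac{56}{9} \approx -6.2222$)
$G{\left(\frac{8}{6},0 \right)} \left(83 + n\right) = \frac{8}{6} \left(83 - \frac{56}{9}\right) = 8 \cdot \frac{1}{6} \cdot \frac{691}{9} = \frac{4}{3} \cdot \frac{691}{9} = \frac{2764}{27}$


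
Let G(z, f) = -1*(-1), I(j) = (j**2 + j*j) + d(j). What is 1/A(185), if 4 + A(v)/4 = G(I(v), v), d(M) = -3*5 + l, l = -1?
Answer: -1/12 ≈ -0.083333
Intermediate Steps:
d(M) = -16 (d(M) = -3*5 - 1 = -15 - 1 = -16)
I(j) = -16 + 2*j**2 (I(j) = (j**2 + j*j) - 16 = (j**2 + j**2) - 16 = 2*j**2 - 16 = -16 + 2*j**2)
G(z, f) = 1
A(v) = -12 (A(v) = -16 + 4*1 = -16 + 4 = -12)
1/A(185) = 1/(-12) = -1/12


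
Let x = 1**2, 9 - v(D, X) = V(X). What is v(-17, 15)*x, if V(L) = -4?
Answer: 13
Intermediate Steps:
v(D, X) = 13 (v(D, X) = 9 - 1*(-4) = 9 + 4 = 13)
x = 1
v(-17, 15)*x = 13*1 = 13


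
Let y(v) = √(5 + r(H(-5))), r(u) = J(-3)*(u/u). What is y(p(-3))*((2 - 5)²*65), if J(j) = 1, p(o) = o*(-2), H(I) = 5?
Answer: 585*√6 ≈ 1433.0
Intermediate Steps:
p(o) = -2*o
r(u) = 1 (r(u) = 1*(u/u) = 1*1 = 1)
y(v) = √6 (y(v) = √(5 + 1) = √6)
y(p(-3))*((2 - 5)²*65) = √6*((2 - 5)²*65) = √6*((-3)²*65) = √6*(9*65) = √6*585 = 585*√6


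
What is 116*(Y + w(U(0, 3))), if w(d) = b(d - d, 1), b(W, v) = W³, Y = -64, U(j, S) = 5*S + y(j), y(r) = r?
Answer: -7424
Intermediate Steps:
U(j, S) = j + 5*S (U(j, S) = 5*S + j = j + 5*S)
w(d) = 0 (w(d) = (d - d)³ = 0³ = 0)
116*(Y + w(U(0, 3))) = 116*(-64 + 0) = 116*(-64) = -7424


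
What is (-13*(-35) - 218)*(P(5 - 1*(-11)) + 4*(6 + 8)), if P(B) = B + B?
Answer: 20856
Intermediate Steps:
P(B) = 2*B
(-13*(-35) - 218)*(P(5 - 1*(-11)) + 4*(6 + 8)) = (-13*(-35) - 218)*(2*(5 - 1*(-11)) + 4*(6 + 8)) = (455 - 218)*(2*(5 + 11) + 4*14) = 237*(2*16 + 56) = 237*(32 + 56) = 237*88 = 20856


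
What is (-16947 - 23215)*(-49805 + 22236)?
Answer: 1107226178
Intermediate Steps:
(-16947 - 23215)*(-49805 + 22236) = -40162*(-27569) = 1107226178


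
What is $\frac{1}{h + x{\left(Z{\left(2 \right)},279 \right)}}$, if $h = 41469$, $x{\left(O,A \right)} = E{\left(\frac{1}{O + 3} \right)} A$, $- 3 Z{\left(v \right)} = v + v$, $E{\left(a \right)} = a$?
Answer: $\frac{5}{208182} \approx 2.4017 \cdot 10^{-5}$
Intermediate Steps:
$Z{\left(v \right)} = - \frac{2 v}{3}$ ($Z{\left(v \right)} = - \frac{v + v}{3} = - \frac{2 v}{3}$)
$x{\left(O,A \right)} = \frac{A}{3 + O}$ ($x{\left(O,A \right)} = \frac{A}{O + 3} = \frac{A}{3 + O}$)
$\frac{1}{h + x{\left(Z{\left(2 \right)},279 \right)}} = \frac{1}{41469 + \frac{279}{3 - \frac{4}{3}}} = \frac{1}{41469 + \frac{279}{\frac{5}{3}}} = \frac{1}{41469 + 279 \cdot \frac{3}{5}} = \frac{1}{41469 + \frac{837}{5}} = \frac{1}{\frac{208182}{5}} = \frac{5}{208182}$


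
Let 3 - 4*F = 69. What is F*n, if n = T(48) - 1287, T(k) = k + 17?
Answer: 20163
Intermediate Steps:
T(k) = 17 + k
n = -1222 (n = (17 + 48) - 1287 = 65 - 1287 = -1222)
F = -33/2 (F = ¾ - ¼*69 = ¾ - 69/4 = -33/2 ≈ -16.500)
F*n = -33/2*(-1222) = 20163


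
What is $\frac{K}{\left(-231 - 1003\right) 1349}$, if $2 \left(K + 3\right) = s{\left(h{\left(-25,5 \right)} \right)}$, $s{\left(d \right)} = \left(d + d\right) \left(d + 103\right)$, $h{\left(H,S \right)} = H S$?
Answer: $- \frac{2747}{1664666} \approx -0.0016502$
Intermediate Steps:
$s{\left(d \right)} = 2 d \left(103 + d\right)$
$K = 2747$ ($K = -3 + \frac{2 \left(\left(-25\right) 5\right) \left(103 - 125\right)}{2} = -3 + \frac{2 \left(-125\right) \left(103 - 125\right)}{2} = -3 + \frac{2 \left(-125\right) \left(-22\right)}{2} = -3 + \frac{1}{2} \cdot 5500 = -3 + 2750 = 2747$)
$\frac{K}{\left(-231 - 1003\right) 1349} = \frac{2747}{\left(-231 - 1003\right) 1349} = \frac{2747}{\left(-1234\right) 1349} = \frac{2747}{-1664666} = 2747 \left(- \frac{1}{1664666}\right) = - \frac{2747}{1664666}$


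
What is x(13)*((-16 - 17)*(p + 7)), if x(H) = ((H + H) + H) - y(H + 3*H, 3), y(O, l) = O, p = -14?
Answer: -3003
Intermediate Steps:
x(H) = -H (x(H) = ((H + H) + H) - (H + 3*H) = (2*H + H) - 4*H = 3*H - 4*H = -H)
x(13)*((-16 - 17)*(p + 7)) = (-1*13)*((-16 - 17)*(-14 + 7)) = -(-429)*(-7) = -13*231 = -3003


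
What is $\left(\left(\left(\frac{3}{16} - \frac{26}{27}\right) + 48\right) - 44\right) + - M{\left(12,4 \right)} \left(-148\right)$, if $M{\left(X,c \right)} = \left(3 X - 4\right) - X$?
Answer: $\frac{1280113}{432} \approx 2963.2$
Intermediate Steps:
$M{\left(X,c \right)} = -4 + 2 X$ ($M{\left(X,c \right)} = \left(-4 + 3 X\right) - X = -4 + 2 X$)
$\left(\left(\left(\frac{3}{16} - \frac{26}{27}\right) + 48\right) - 44\right) + - M{\left(12,4 \right)} \left(-148\right) = \left(\left(\left(\frac{3}{16} - \frac{26}{27}\right) + 48\right) - 44\right) + - (-4 + 2 \cdot 12) \left(-148\right) = \left(\left(\left(3 \cdot \frac{1}{16} - \frac{26}{27}\right) + 48\right) - 44\right) + - (-4 + 24) \left(-148\right) = \left(\left(\left(\frac{3}{16} - \frac{26}{27}\right) + 48\right) - 44\right) + \left(-1\right) 20 \left(-148\right) = \left(\left(- \frac{335}{432} + 48\right) - 44\right) - -2960 = \left(\frac{20401}{432} - 44\right) + 2960 = \frac{1393}{432} + 2960 = \frac{1280113}{432}$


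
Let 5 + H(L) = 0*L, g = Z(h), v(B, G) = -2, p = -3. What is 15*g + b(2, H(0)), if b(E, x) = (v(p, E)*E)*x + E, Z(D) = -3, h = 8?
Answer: -23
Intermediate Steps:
g = -3
H(L) = -5 (H(L) = -5 + 0*L = -5 + 0 = -5)
b(E, x) = E - 2*E*x (b(E, x) = (-2*E)*x + E = -2*E*x + E = E - 2*E*x)
15*g + b(2, H(0)) = 15*(-3) + 2*(1 - 2*(-5)) = -45 + 2*(1 + 10) = -45 + 2*11 = -45 + 22 = -23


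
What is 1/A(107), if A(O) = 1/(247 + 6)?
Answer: 253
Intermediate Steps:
A(O) = 1/253
1/A(107) = 1/(1/253) = 253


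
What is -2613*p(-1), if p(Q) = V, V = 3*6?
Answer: -47034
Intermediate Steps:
V = 18
p(Q) = 18
-2613*p(-1) = -2613*18 = -47034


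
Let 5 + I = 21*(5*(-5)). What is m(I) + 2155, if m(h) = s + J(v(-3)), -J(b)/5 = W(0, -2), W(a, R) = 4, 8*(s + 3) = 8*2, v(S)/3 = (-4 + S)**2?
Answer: 2134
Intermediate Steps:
I = -530 (I = -5 + 21*(5*(-5)) = -5 + 21*(-25) = -5 - 525 = -530)
v(S) = 3*(-4 + S)**2
s = -1 (s = -3 + (8*2)/8 = -3 + (1/8)*16 = -3 + 2 = -1)
J(b) = -20 (J(b) = -5*4 = -20)
m(h) = -21 (m(h) = -1 - 20 = -21)
m(I) + 2155 = -21 + 2155 = 2134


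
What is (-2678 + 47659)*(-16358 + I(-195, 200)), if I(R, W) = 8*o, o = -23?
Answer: -744075702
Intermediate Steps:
I(R, W) = -184 (I(R, W) = 8*(-23) = -184)
(-2678 + 47659)*(-16358 + I(-195, 200)) = (-2678 + 47659)*(-16358 - 184) = 44981*(-16542) = -744075702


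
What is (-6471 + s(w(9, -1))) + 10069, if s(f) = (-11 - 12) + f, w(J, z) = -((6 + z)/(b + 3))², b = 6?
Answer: 289550/81 ≈ 3574.7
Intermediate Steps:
w(J, z) = -(⅔ + z/9)² (w(J, z) = -((6 + z)/(6 + 3))² = -((6 + z)/9)² = -((6 + z)*(⅑))² = -(⅔ + z/9)²)
s(f) = -23 + f
(-6471 + s(w(9, -1))) + 10069 = (-6471 + (-23 - (6 - 1)²/81)) + 10069 = (-6471 + (-23 - 1/81*5²)) + 10069 = (-6471 + (-23 - 1/81*25)) + 10069 = (-6471 + (-23 - 25/81)) + 10069 = (-6471 - 1888/81) + 10069 = -526039/81 + 10069 = 289550/81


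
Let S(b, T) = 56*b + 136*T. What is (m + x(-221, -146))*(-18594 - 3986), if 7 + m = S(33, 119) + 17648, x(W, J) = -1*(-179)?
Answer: -809538160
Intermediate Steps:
x(W, J) = 179
m = 35673 (m = -7 + ((56*33 + 136*119) + 17648) = -7 + ((1848 + 16184) + 17648) = -7 + (18032 + 17648) = -7 + 35680 = 35673)
(m + x(-221, -146))*(-18594 - 3986) = (35673 + 179)*(-18594 - 3986) = 35852*(-22580) = -809538160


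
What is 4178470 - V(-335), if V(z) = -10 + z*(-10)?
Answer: 4175130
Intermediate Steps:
V(z) = -10 - 10*z
4178470 - V(-335) = 4178470 - (-10 - 10*(-335)) = 4178470 - (-10 + 3350) = 4178470 - 1*3340 = 4178470 - 3340 = 4175130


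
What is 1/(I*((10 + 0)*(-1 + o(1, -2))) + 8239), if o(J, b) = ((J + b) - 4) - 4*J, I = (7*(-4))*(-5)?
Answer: -1/5761 ≈ -0.00017358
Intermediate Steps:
I = 140 (I = -28*(-5) = 140)
o(J, b) = -4 + b - 3*J (o(J, b) = (-4 + J + b) - 4*J = -4 + b - 3*J)
1/(I*((10 + 0)*(-1 + o(1, -2))) + 8239) = 1/(140*((10 + 0)*(-1 + (-4 - 2 - 3*1))) + 8239) = 1/(140*(10*(-1 + (-4 - 2 - 3))) + 8239) = 1/(140*(10*(-1 - 9)) + 8239) = 1/(140*(10*(-10)) + 8239) = 1/(140*(-100) + 8239) = 1/(-14000 + 8239) = 1/(-5761) = -1/5761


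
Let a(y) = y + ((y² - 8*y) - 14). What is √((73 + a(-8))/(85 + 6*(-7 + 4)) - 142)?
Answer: I*√625445/67 ≈ 11.804*I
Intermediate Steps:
a(y) = -14 + y² - 7*y (a(y) = y + (-14 + y² - 8*y) = -14 + y² - 7*y)
√((73 + a(-8))/(85 + 6*(-7 + 4)) - 142) = √((73 + (-14 + (-8)² - 7*(-8)))/(85 + 6*(-7 + 4)) - 142) = √((73 + (-14 + 64 + 56))/(85 + 6*(-3)) - 142) = √((73 + 106)/(85 - 18) - 142) = √(179/67 - 142) = √(-9335/67) = I*√625445/67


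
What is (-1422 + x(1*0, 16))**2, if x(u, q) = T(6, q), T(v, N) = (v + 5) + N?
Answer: 1946025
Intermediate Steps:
T(v, N) = 5 + N + v (T(v, N) = (5 + v) + N = 5 + N + v)
x(u, q) = 11 + q (x(u, q) = 5 + q + 6 = 11 + q)
(-1422 + x(1*0, 16))**2 = (-1422 + (11 + 16))**2 = (-1422 + 27)**2 = (-1395)**2 = 1946025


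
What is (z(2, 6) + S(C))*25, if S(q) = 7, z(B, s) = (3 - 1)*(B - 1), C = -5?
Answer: 225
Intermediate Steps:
z(B, s) = -2 + 2*B (z(B, s) = 2*(-1 + B) = -2 + 2*B)
(z(2, 6) + S(C))*25 = ((-2 + 2*2) + 7)*25 = ((-2 + 4) + 7)*25 = (2 + 7)*25 = 9*25 = 225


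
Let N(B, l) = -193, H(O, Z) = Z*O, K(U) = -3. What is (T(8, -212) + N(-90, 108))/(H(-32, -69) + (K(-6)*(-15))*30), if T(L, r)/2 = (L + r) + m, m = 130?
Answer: -341/3558 ≈ -0.095840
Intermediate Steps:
T(L, r) = 260 + 2*L + 2*r (T(L, r) = 2*((L + r) + 130) = 2*(130 + L + r) = 260 + 2*L + 2*r)
H(O, Z) = O*Z
(T(8, -212) + N(-90, 108))/(H(-32, -69) + (K(-6)*(-15))*30) = ((260 + 2*8 + 2*(-212)) - 193)/(-32*(-69) - 3*(-15)*30) = ((260 + 16 - 424) - 193)/(2208 + 45*30) = (-148 - 193)/(2208 + 1350) = -341/3558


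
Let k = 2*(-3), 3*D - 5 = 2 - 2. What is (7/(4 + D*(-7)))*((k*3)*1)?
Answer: 378/23 ≈ 16.435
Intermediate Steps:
D = 5/3 (D = 5/3 + (2 - 2)/3 = 5/3 + (1/3)*0 = 5/3 + 0 = 5/3 ≈ 1.6667)
k = -6
(7/(4 + D*(-7)))*((k*3)*1) = (7/(4 + (5/3)*(-7)))*(-6*3*1) = (7/(4 - 35/3))*(-18*1) = (7/(-23/3))*(-18) = (7*(-3/23))*(-18) = -21/23*(-18) = 378/23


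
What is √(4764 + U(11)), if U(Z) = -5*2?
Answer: √4754 ≈ 68.949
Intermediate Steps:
U(Z) = -10
√(4764 + U(11)) = √(4764 - 10) = √4754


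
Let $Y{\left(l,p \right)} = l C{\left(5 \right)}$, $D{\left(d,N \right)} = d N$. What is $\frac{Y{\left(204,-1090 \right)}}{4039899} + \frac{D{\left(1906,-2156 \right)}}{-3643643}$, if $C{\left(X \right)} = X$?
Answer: $\frac{5535006304308}{4906649904019} \approx 1.1281$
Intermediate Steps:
$D{\left(d,N \right)} = N d$
$Y{\left(l,p \right)} = 5 l$ ($Y{\left(l,p \right)} = l 5 = 5 l$)
$\frac{Y{\left(204,-1090 \right)}}{4039899} + \frac{D{\left(1906,-2156 \right)}}{-3643643} = \frac{5 \cdot 204}{4039899} + \frac{\left(-2156\right) 1906}{-3643643} = 1020 \cdot \frac{1}{4039899} - - \frac{4109336}{3643643} = \frac{340}{1346633} + \frac{4109336}{3643643} = \frac{5535006304308}{4906649904019}$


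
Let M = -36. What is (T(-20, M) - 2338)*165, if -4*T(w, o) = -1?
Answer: -1542915/4 ≈ -3.8573e+5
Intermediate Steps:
T(w, o) = ¼ (T(w, o) = -¼*(-1) = ¼)
(T(-20, M) - 2338)*165 = (¼ - 2338)*165 = -9351/4*165 = -1542915/4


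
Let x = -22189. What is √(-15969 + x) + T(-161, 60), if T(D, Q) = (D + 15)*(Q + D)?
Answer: 14746 + I*√38158 ≈ 14746.0 + 195.34*I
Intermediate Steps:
T(D, Q) = (15 + D)*(D + Q)
√(-15969 + x) + T(-161, 60) = √(-15969 - 22189) + ((-161)² + 15*(-161) + 15*60 - 161*60) = √(-38158) + (25921 - 2415 + 900 - 9660) = I*√38158 + 14746 = 14746 + I*√38158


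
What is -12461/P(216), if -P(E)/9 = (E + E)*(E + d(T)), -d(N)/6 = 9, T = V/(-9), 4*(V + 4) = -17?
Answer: 12461/629856 ≈ 0.019784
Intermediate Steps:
V = -33/4 (V = -4 + (1/4)*(-17) = -4 - 17/4 = -33/4 ≈ -8.2500)
T = 11/12 (T = -33/4/(-9) = -33/4*(-1/9) = 11/12 ≈ 0.91667)
d(N) = -54 (d(N) = -6*9 = -54)
P(E) = -18*E*(-54 + E) (P(E) = -9*(E + E)*(E - 54) = -9*2*E*(-54 + E) = -18*E*(-54 + E))
-12461/P(216) = -12461*1/(3888*(54 - 1*216)) = -12461*1/(3888*(54 - 216)) = -12461/(18*216*(-162)) = -12461/(-629856) = -12461*(-1/629856) = 12461/629856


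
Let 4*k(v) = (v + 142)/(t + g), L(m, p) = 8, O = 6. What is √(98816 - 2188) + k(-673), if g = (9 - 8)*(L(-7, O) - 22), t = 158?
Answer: -59/64 + 14*√493 ≈ 309.93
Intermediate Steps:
g = -14 (g = (9 - 8)*(8 - 22) = 1*(-14) = -14)
k(v) = 71/288 + v/576 (k(v) = ((v + 142)/(158 - 14))/4 = ((142 + v)/144)/4 = ((142 + v)*(1/144))/4 = (71/72 + v/144)/4 = 71/288 + v/576)
√(98816 - 2188) + k(-673) = √(98816 - 2188) + (71/288 + (1/576)*(-673)) = √96628 + (71/288 - 673/576) = 14*√493 - 59/64 = -59/64 + 14*√493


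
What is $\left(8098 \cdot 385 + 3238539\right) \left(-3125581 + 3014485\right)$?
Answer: $-706156060824$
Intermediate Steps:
$\left(8098 \cdot 385 + 3238539\right) \left(-3125581 + 3014485\right) = \left(3117730 + 3238539\right) \left(-111096\right) = 6356269 \left(-111096\right) = -706156060824$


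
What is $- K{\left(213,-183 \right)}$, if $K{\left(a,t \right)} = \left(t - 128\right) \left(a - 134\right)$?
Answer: $24569$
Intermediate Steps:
$K{\left(a,t \right)} = \left(-134 + a\right) \left(-128 + t\right)$ ($K{\left(a,t \right)} = \left(-128 + t\right) \left(-134 + a\right) = \left(-134 + a\right) \left(-128 + t\right)$)
$- K{\left(213,-183 \right)} = - (17152 - -24522 - 27264 + 213 \left(-183\right)) = - (17152 + 24522 - 27264 - 38979) = \left(-1\right) \left(-24569\right) = 24569$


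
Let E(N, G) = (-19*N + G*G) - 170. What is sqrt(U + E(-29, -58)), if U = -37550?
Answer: I*sqrt(33805) ≈ 183.86*I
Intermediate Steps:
E(N, G) = -170 + G**2 - 19*N (E(N, G) = (-19*N + G**2) - 170 = (G**2 - 19*N) - 170 = -170 + G**2 - 19*N)
sqrt(U + E(-29, -58)) = sqrt(-37550 + (-170 + (-58)**2 - 19*(-29))) = sqrt(-37550 + (-170 + 3364 + 551)) = sqrt(-37550 + 3745) = sqrt(-33805) = I*sqrt(33805)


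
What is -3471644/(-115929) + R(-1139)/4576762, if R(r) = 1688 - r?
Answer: 1444474188001/48234494718 ≈ 29.947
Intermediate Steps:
-3471644/(-115929) + R(-1139)/4576762 = -3471644/(-115929) + (1688 - 1*(-1139))/4576762 = -3471644*(-1/115929) + (1688 + 1139)*(1/4576762) = 315604/10539 + 2827*(1/4576762) = 315604/10539 + 2827/4576762 = 1444474188001/48234494718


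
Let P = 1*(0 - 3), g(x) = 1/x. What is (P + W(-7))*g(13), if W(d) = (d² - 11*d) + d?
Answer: 116/13 ≈ 8.9231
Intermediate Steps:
W(d) = d² - 10*d
P = -3 (P = 1*(-3) = -3)
(P + W(-7))*g(13) = (-3 - 7*(-10 - 7))/13 = (-3 - 7*(-17))*(1/13) = (-3 + 119)*(1/13) = 116*(1/13) = 116/13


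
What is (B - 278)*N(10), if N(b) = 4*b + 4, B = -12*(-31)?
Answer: 4136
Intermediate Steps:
B = 372
N(b) = 4 + 4*b
(B - 278)*N(10) = (372 - 278)*(4 + 4*10) = 94*(4 + 40) = 94*44 = 4136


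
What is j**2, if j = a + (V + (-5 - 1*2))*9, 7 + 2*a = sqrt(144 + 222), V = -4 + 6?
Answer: (97 - sqrt(366))**2/4 ≈ 1515.9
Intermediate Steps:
V = 2
a = -7/2 + sqrt(366)/2 (a = -7/2 + sqrt(144 + 222)/2 = -7/2 + sqrt(366)/2 ≈ 6.0656)
j = -97/2 + sqrt(366)/2 (j = (-7/2 + sqrt(366)/2) + (2 + (-5 - 1*2))*9 = (-7/2 + sqrt(366)/2) + (2 + (-5 - 2))*9 = (-7/2 + sqrt(366)/2) + (2 - 7)*9 = (-7/2 + sqrt(366)/2) - 5*9 = (-7/2 + sqrt(366)/2) - 45 = -97/2 + sqrt(366)/2 ≈ -38.934)
j**2 = (-97/2 + sqrt(366)/2)**2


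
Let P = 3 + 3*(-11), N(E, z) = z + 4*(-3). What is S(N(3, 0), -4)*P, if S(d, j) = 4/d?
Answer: 10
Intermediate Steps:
N(E, z) = -12 + z (N(E, z) = z - 12 = -12 + z)
P = -30 (P = 3 - 33 = -30)
S(N(3, 0), -4)*P = (4/(-12 + 0))*(-30) = (4/(-12))*(-30) = (4*(-1/12))*(-30) = -⅓*(-30) = 10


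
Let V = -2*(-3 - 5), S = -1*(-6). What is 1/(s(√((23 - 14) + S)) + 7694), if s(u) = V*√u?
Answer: 1/(7694 + 16*15^(¼)) ≈ 0.00012944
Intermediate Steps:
S = 6
V = 16 (V = -2*(-8) = 16)
s(u) = 16*√u
1/(s(√((23 - 14) + S)) + 7694) = 1/(16*√(√((23 - 14) + 6)) + 7694) = 1/(16*√(√(9 + 6)) + 7694) = 1/(16*√(√15) + 7694) = 1/(16*15^(¼) + 7694) = 1/(7694 + 16*15^(¼))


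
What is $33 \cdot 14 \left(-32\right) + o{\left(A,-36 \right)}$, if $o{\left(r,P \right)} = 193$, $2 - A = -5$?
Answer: $-14591$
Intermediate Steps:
$A = 7$ ($A = 2 - -5 = 2 + 5 = 7$)
$33 \cdot 14 \left(-32\right) + o{\left(A,-36 \right)} = 33 \cdot 14 \left(-32\right) + 193 = 462 \left(-32\right) + 193 = -14784 + 193 = -14591$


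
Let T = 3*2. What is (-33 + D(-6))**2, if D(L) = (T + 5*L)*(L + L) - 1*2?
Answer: 64009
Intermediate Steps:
T = 6
D(L) = -2 + 2*L*(6 + 5*L) (D(L) = (6 + 5*L)*(L + L) - 1*2 = (6 + 5*L)*(2*L) - 2 = 2*L*(6 + 5*L) - 2 = -2 + 2*L*(6 + 5*L))
(-33 + D(-6))**2 = (-33 + (-2 + 10*(-6)**2 + 12*(-6)))**2 = (-33 + (-2 + 10*36 - 72))**2 = (-33 + (-2 + 360 - 72))**2 = (-33 + 286)**2 = 253**2 = 64009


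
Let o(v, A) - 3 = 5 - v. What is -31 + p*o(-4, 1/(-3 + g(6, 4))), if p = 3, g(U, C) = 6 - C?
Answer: 5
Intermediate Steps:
o(v, A) = 8 - v (o(v, A) = 3 + (5 - v) = 8 - v)
-31 + p*o(-4, 1/(-3 + g(6, 4))) = -31 + 3*(8 - 1*(-4)) = -31 + 3*(8 + 4) = -31 + 3*12 = -31 + 36 = 5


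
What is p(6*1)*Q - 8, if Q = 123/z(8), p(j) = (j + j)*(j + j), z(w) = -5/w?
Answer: -141736/5 ≈ -28347.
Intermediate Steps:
p(j) = 4*j² (p(j) = (2*j)*(2*j) = 4*j²)
Q = -984/5 (Q = 123/((-5/8)) = 123/((-5*⅛)) = 123/(-5/8) = 123*(-8/5) = -984/5 ≈ -196.80)
p(6*1)*Q - 8 = (4*(6*1)²)*(-984/5) - 8 = (4*6²)*(-984/5) - 8 = (4*36)*(-984/5) - 8 = 144*(-984/5) - 8 = -141696/5 - 8 = -141736/5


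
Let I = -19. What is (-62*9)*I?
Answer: 10602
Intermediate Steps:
(-62*9)*I = -62*9*(-19) = -558*(-19) = 10602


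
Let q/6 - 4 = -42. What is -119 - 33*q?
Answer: 7405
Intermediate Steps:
q = -228 (q = 24 + 6*(-42) = 24 - 252 = -228)
-119 - 33*q = -119 - 33*(-228) = -119 + 7524 = 7405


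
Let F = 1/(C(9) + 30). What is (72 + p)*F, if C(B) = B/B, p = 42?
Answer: 114/31 ≈ 3.6774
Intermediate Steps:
C(B) = 1
F = 1/31 (F = 1/(1 + 30) = 1/31 ≈ 0.032258)
(72 + p)*F = (72 + 42)*(1/31) = 114*(1/31) = 114/31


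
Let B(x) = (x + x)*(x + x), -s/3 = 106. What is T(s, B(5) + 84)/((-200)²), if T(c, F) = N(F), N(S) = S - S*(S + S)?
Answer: -8441/5000 ≈ -1.6882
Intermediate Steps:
s = -318 (s = -3*106 = -318)
N(S) = S - 2*S² (N(S) = S - S*2*S = S - 2*S²)
B(x) = 4*x² (B(x) = (2*x)*(2*x) = 4*x²)
T(c, F) = F*(1 - 2*F)
T(s, B(5) + 84)/((-200)²) = ((4*5² + 84)*(1 - 2*(4*5² + 84)))/((-200)²) = ((4*25 + 84)*(1 - 2*(4*25 + 84)))/40000 = ((100 + 84)*(1 - 2*(100 + 84)))*(1/40000) = (184*(1 - 2*184))*(1/40000) = (184*(1 - 368))*(1/40000) = (184*(-367))*(1/40000) = -67528*1/40000 = -8441/5000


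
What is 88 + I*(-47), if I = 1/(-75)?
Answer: 6647/75 ≈ 88.627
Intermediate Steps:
I = -1/75 ≈ -0.013333
88 + I*(-47) = 88 - 1/75*(-47) = 88 + 47/75 = 6647/75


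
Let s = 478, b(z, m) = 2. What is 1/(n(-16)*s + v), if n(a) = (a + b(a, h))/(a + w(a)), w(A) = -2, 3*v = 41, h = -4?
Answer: 9/3469 ≈ 0.0025944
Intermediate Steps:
v = 41/3 (v = (⅓)*41 = 41/3 ≈ 13.667)
n(a) = (2 + a)/(-2 + a) (n(a) = (a + 2)/(a - 2) = (2 + a)/(-2 + a))
1/(n(-16)*s + v) = 1/(((2 - 16)/(-2 - 16))*478 + 41/3) = 1/((-14/(-18))*478 + 41/3) = 1/(-1/18*(-14)*478 + 41/3) = 1/((7/9)*478 + 41/3) = 1/(3346/9 + 41/3) = 1/(3469/9) = 9/3469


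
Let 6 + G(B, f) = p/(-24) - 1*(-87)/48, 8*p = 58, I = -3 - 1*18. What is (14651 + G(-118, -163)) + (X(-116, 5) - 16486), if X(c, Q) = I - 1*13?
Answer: -179855/96 ≈ -1873.5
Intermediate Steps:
I = -21 (I = -3 - 18 = -21)
p = 29/4 (p = (⅛)*58 = 29/4 ≈ 7.2500)
X(c, Q) = -34 (X(c, Q) = -21 - 1*13 = -21 - 13 = -34)
G(B, f) = -431/96 (G(B, f) = -6 + ((29/4)/(-24) - 1*(-87)/48) = -6 + ((29/4)*(-1/24) + 87*(1/48)) = -6 + (-29/96 + 29/16) = -6 + 145/96 = -431/96)
(14651 + G(-118, -163)) + (X(-116, 5) - 16486) = (14651 - 431/96) + (-34 - 16486) = 1406065/96 - 16520 = -179855/96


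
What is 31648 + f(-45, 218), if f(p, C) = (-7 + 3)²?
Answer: 31664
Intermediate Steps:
f(p, C) = 16 (f(p, C) = (-4)² = 16)
31648 + f(-45, 218) = 31648 + 16 = 31664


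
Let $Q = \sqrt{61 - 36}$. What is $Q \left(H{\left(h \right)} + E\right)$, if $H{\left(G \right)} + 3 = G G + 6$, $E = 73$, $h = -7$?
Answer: $625$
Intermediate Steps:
$H{\left(G \right)} = 3 + G^{2}$ ($H{\left(G \right)} = -3 + \left(G G + 6\right) = -3 + \left(G^{2} + 6\right) = -3 + \left(6 + G^{2}\right) = 3 + G^{2}$)
$Q = 5$ ($Q = \sqrt{25} = 5$)
$Q \left(H{\left(h \right)} + E\right) = 5 \left(\left(3 + \left(-7\right)^{2}\right) + 73\right) = 5 \left(\left(3 + 49\right) + 73\right) = 5 \left(52 + 73\right) = 5 \cdot 125 = 625$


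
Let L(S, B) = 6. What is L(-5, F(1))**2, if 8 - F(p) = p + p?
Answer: 36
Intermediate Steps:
F(p) = 8 - 2*p (F(p) = 8 - (p + p) = 8 - 2*p)
L(-5, F(1))**2 = 6**2 = 36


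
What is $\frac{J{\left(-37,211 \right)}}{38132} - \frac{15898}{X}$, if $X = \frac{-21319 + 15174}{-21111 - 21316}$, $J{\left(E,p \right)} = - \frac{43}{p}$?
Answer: $- \frac{5426962946122227}{49441760540} \approx -1.0976 \cdot 10^{5}$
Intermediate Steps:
$X = \frac{6145}{42427}$ ($X = - \frac{6145}{-42427} = \left(-6145\right) \left(- \frac{1}{42427}\right) = \frac{6145}{42427} \approx 0.14484$)
$\frac{J{\left(-37,211 \right)}}{38132} - \frac{15898}{X} = \frac{\left(-43\right) \frac{1}{211}}{38132} - \frac{15898}{\frac{6145}{42427}} = \left(-43\right) \frac{1}{211} \cdot \frac{1}{38132} - \frac{674504446}{6145} = \left(- \frac{43}{211}\right) \frac{1}{38132} - \frac{674504446}{6145} = - \frac{43}{8045852} - \frac{674504446}{6145} = - \frac{5426962946122227}{49441760540}$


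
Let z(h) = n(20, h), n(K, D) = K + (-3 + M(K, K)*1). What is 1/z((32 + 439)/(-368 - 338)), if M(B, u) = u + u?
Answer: 1/57 ≈ 0.017544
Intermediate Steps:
M(B, u) = 2*u
n(K, D) = -3 + 3*K (n(K, D) = K + (-3 + (2*K)*1) = K + (-3 + 2*K) = -3 + 3*K)
z(h) = 57 (z(h) = -3 + 3*20 = -3 + 60 = 57)
1/z((32 + 439)/(-368 - 338)) = 1/57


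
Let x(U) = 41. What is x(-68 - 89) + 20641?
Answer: 20682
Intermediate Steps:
x(-68 - 89) + 20641 = 41 + 20641 = 20682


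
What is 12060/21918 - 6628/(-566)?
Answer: 12674872/1033799 ≈ 12.260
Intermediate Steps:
12060/21918 - 6628/(-566) = 12060*(1/21918) - 6628*(-1/566) = 2010/3653 + 3314/283 = 12674872/1033799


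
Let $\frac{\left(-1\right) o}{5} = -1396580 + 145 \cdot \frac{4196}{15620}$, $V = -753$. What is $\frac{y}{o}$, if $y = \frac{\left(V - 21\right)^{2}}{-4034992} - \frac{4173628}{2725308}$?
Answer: $- \frac{901724158949119}{3748116058313659865820} \approx -2.4058 \cdot 10^{-7}$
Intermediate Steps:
$o = \frac{5453492795}{781}$ ($o = - 5 \left(-1396580 + 145 \cdot \frac{4196}{15620}\right) = - 5 \left(-1396580 + 145 \cdot 4196 \cdot \frac{1}{15620}\right) = - 5 \left(-1396580 + 145 \cdot \frac{1049}{3905}\right) = - 5 \left(-1396580 + \frac{30421}{781}\right) = \left(-5\right) \left(- \frac{1090698559}{781}\right) = \frac{5453492795}{781} \approx 6.9827 \cdot 10^{6}$)
$y = - \frac{1154576387899}{687287248596}$ ($y = \frac{\left(-753 - 21\right)^{2}}{-4034992} - \frac{4173628}{2725308} = \left(-774\right)^{2} \left(- \frac{1}{4034992}\right) - \frac{1043407}{681327} = 599076 \left(- \frac{1}{4034992}\right) - \frac{1043407}{681327} = - \frac{149769}{1008748} - \frac{1043407}{681327} = - \frac{1154576387899}{687287248596} \approx -1.6799$)
$\frac{y}{o} = - \frac{1154576387899}{687287248596 \cdot \frac{5453492795}{781}} = \left(- \frac{1154576387899}{687287248596}\right) \frac{781}{5453492795} = - \frac{901724158949119}{3748116058313659865820}$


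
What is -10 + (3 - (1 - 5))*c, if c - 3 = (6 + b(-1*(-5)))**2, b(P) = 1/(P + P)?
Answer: 27147/100 ≈ 271.47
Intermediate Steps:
b(P) = 1/(2*P)
c = 4021/100 (c = 3 + (6 + 1/(2*((-1*(-5)))))**2 = 3 + (6 + (1/2)/5)**2 = 3 + (6 + (1/2)*(1/5))**2 = 3 + (6 + 1/10)**2 = 3 + (61/10)**2 = 3 + 3721/100 = 4021/100 ≈ 40.210)
-10 + (3 - (1 - 5))*c = -10 + (3 - (1 - 5))*(4021/100) = -10 + (3 - 1*(-4))*(4021/100) = -10 + (3 + 4)*(4021/100) = -10 + 7*(4021/100) = -10 + 28147/100 = 27147/100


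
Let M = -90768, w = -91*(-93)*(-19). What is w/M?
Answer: 1729/976 ≈ 1.7715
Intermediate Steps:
w = -160797 (w = 8463*(-19) = -160797)
w/M = -160797/(-90768) = -160797*(-1/90768) = 1729/976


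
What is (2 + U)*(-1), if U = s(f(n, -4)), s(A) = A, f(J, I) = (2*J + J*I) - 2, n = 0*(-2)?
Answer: 0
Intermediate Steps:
n = 0
f(J, I) = -2 + 2*J + I*J (f(J, I) = (2*J + I*J) - 2 = -2 + 2*J + I*J)
U = -2 (U = -2 + 2*0 - 4*0 = -2 + 0 + 0 = -2)
(2 + U)*(-1) = (2 - 2)*(-1) = 0*(-1) = 0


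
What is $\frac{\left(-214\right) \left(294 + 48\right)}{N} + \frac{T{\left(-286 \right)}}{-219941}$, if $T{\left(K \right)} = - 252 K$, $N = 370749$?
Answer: $- \frac{14272554612}{27180968603} \approx -0.52509$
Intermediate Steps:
$\frac{\left(-214\right) \left(294 + 48\right)}{N} + \frac{T{\left(-286 \right)}}{-219941} = \frac{\left(-214\right) \left(294 + 48\right)}{370749} + \frac{\left(-252\right) \left(-286\right)}{-219941} = \left(-214\right) 342 \cdot \frac{1}{370749} + 72072 \left(- \frac{1}{219941}\right) = \left(-73188\right) \frac{1}{370749} - \frac{72072}{219941} = - \frac{24396}{123583} - \frac{72072}{219941} = - \frac{14272554612}{27180968603}$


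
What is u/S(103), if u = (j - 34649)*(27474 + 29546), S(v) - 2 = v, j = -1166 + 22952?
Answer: -146689652/21 ≈ -6.9852e+6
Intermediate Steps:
j = 21786
S(v) = 2 + v
u = -733448260 (u = (21786 - 34649)*(27474 + 29546) = -12863*57020 = -733448260)
u/S(103) = -733448260/(2 + 103) = -733448260/105 = -733448260*1/105 = -146689652/21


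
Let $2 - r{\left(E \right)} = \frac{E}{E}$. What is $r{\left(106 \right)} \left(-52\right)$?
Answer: $-52$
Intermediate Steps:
$r{\left(E \right)} = 1$ ($r{\left(E \right)} = 2 - \frac{E}{E} = 2 - 1 = 1$)
$r{\left(106 \right)} \left(-52\right) = 1 \left(-52\right) = -52$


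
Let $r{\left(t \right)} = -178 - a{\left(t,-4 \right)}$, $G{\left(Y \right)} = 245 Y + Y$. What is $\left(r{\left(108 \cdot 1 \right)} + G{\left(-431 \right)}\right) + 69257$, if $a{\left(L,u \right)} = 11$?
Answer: $-36958$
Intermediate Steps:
$G{\left(Y \right)} = 246 Y$
$r{\left(t \right)} = -189$ ($r{\left(t \right)} = -178 - 11 = -189$)
$\left(r{\left(108 \cdot 1 \right)} + G{\left(-431 \right)}\right) + 69257 = \left(-189 + 246 \left(-431\right)\right) + 69257 = \left(-189 - 106026\right) + 69257 = -106215 + 69257 = -36958$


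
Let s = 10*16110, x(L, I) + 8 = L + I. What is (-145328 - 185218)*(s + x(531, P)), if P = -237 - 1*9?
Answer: -53342521842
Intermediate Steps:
P = -246 (P = -237 - 9 = -246)
x(L, I) = -8 + I + L (x(L, I) = -8 + (L + I) = -8 + (I + L) = -8 + I + L)
s = 161100
(-145328 - 185218)*(s + x(531, P)) = (-145328 - 185218)*(161100 + (-8 - 246 + 531)) = -330546*(161100 + 277) = -330546*161377 = -53342521842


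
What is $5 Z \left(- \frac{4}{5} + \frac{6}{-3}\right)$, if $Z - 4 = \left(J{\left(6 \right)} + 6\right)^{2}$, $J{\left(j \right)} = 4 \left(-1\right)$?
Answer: $-112$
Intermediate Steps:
$J{\left(j \right)} = -4$
$Z = 8$ ($Z = 4 + \left(-4 + 6\right)^{2} = 4 + 2^{2} = 4 + 4 = 8$)
$5 Z \left(- \frac{4}{5} + \frac{6}{-3}\right) = 5 \cdot 8 \left(- \frac{4}{5} + \frac{6}{-3}\right) = 40 \left(\left(-4\right) \frac{1}{5} + 6 \left(- \frac{1}{3}\right)\right) = 40 \left(- \frac{4}{5} - 2\right) = 40 \left(- \frac{14}{5}\right) = -112$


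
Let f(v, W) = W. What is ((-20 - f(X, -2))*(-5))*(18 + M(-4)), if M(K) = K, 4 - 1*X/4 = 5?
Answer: 1260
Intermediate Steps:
X = -4 (X = 16 - 4*5 = 16 - 20 = -4)
((-20 - f(X, -2))*(-5))*(18 + M(-4)) = ((-20 - 1*(-2))*(-5))*(18 - 4) = ((-20 + 2)*(-5))*14 = -18*(-5)*14 = 90*14 = 1260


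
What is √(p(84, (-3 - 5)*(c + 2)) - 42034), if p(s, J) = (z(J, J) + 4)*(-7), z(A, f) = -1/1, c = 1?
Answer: I*√42055 ≈ 205.07*I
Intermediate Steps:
z(A, f) = -1 (z(A, f) = -1*1 = -1)
p(s, J) = -21 (p(s, J) = (-1 + 4)*(-7) = 3*(-7) = -21)
√(p(84, (-3 - 5)*(c + 2)) - 42034) = √(-21 - 42034) = √(-42055) = I*√42055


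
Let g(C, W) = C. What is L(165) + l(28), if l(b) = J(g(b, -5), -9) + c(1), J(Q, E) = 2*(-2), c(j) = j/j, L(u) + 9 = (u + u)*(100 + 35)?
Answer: 44538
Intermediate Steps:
L(u) = -9 + 270*u (L(u) = -9 + (u + u)*(100 + 35) = -9 + (2*u)*135 = -9 + 270*u)
c(j) = 1
J(Q, E) = -4
l(b) = -3 (l(b) = -4 + 1 = -3)
L(165) + l(28) = (-9 + 270*165) - 3 = (-9 + 44550) - 3 = 44541 - 3 = 44538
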